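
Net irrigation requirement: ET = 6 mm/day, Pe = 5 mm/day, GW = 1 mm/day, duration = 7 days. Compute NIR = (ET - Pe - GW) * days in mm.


Daily deficit = ET - Pe - GW = 6 - 5 - 1 = 0 mm/day
NIR = 0 * 7 = 0 mm

0 mm


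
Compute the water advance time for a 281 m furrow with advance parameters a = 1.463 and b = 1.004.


t = (L/a)^(1/b)
t = (281/1.463)^(1/1.004)
t = 192.071087^(1/1.004)

188.0895 min


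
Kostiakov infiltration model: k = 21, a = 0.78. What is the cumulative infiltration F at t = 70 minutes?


F = k * t^a = 21 * 70^0.78
F = 21 * 27.490110

577.2923 mm


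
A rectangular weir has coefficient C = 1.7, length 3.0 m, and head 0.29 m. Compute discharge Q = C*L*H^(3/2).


Q = C * L * H^(3/2) = 1.7 * 3.0 * 0.29^1.5 = 1.7 * 3.0 * 0.156170

0.7965 m^3/s


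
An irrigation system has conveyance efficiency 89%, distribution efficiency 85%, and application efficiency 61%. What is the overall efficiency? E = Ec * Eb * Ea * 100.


Ec = 0.89, Eb = 0.85, Ea = 0.61
E = 0.89 * 0.85 * 0.61 * 100 = 46.1465%

46.1465 %


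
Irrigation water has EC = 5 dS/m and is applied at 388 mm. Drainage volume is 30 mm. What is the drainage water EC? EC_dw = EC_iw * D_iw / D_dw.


EC_dw = EC_iw * D_iw / D_dw
EC_dw = 5 * 388 / 30
EC_dw = 1940 / 30

64.6667 dS/m


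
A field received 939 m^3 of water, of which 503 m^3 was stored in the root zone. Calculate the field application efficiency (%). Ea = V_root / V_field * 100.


Ea = V_root / V_field * 100 = 503 / 939 * 100 = 53.5676%

53.5676 %


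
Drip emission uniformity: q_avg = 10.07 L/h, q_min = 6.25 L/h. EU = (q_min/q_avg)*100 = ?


EU = (q_min/q_avg)*100 = (6.25/10.07)*100 = 62.0655%

62.0655 %


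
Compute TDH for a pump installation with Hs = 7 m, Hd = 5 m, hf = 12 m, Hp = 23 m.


TDH = Hs + Hd + hf + Hp = 7 + 5 + 12 + 23 = 47

47 m


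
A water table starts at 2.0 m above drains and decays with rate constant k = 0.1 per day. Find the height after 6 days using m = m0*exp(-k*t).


m = m0 * exp(-k*t)
m = 2.0 * exp(-0.1 * 6)
m = 2.0 * exp(-0.6000)

1.0976 m


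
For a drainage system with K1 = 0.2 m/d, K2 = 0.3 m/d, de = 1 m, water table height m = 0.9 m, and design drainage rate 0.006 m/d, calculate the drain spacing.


S^2 = 8*K2*de*m/q + 4*K1*m^2/q
S^2 = 8*0.3*1*0.9/0.006 + 4*0.2*0.9^2/0.006
S = sqrt(468.0000)

21.6333 m


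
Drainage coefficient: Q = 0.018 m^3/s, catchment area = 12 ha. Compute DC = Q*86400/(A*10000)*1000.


DC = Q * 86400 / (A * 10000) * 1000
DC = 0.018 * 86400 / (12 * 10000) * 1000
DC = 1555200.0000 / 120000

12.9600 mm/day


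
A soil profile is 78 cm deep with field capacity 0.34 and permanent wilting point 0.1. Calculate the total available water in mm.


AWC = (FC - PWP) * d * 10
AWC = (0.34 - 0.1) * 78 * 10
AWC = 0.2400 * 78 * 10

187.2000 mm


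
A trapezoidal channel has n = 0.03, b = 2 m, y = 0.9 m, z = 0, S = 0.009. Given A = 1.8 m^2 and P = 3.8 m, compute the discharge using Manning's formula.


R = A/P = 1.8/3.8 = 0.473684
Q = (1/0.03) * 1.8 * 0.473684^(2/3) * 0.009^0.5

3.4588 m^3/s


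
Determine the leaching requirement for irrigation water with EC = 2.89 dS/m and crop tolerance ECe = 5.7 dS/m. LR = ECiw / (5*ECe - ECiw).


LR = ECiw / (5*ECe - ECiw)
LR = 2.89 / (5*5.7 - 2.89)
LR = 2.89 / 25.6100

0.1128


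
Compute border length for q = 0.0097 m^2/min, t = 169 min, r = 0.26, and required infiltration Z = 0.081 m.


L = q*t/((1+r)*Z)
L = 0.0097*169/((1+0.26)*0.081)
L = 1.6393/0.10206

16.0621 m


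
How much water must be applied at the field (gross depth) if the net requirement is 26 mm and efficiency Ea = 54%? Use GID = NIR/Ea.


Ea = 54% = 0.54
GID = NIR / Ea = 26 / 0.54 = 48.1481 mm

48.1481 mm


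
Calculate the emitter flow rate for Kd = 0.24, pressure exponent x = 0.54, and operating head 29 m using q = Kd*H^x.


q = Kd * H^x = 0.24 * 29^0.54 = 0.24 * 6.161620

1.4788 L/h


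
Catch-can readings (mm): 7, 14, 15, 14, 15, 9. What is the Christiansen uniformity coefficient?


mean = 12.333333 mm
MAD = 2.888889 mm
CU = (1 - 2.888889/12.333333)*100

76.5766 %


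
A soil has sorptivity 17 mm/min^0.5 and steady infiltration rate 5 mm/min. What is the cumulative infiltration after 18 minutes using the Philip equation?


F = S*sqrt(t) + A*t
F = 17*sqrt(18) + 5*18
F = 17*4.242641 + 90

162.1249 mm


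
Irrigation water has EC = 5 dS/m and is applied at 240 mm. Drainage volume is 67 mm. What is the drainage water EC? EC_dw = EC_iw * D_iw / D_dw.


EC_dw = EC_iw * D_iw / D_dw
EC_dw = 5 * 240 / 67
EC_dw = 1200 / 67

17.9104 dS/m


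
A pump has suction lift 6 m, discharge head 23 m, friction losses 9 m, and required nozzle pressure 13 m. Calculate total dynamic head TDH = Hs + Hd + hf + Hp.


TDH = Hs + Hd + hf + Hp = 6 + 23 + 9 + 13 = 51

51 m


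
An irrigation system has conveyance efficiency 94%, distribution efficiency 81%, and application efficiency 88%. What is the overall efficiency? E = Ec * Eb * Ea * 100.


Ec = 0.94, Eb = 0.81, Ea = 0.88
E = 0.94 * 0.81 * 0.88 * 100 = 67.0032%

67.0032 %


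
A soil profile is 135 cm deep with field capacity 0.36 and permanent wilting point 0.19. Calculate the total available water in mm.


AWC = (FC - PWP) * d * 10
AWC = (0.36 - 0.19) * 135 * 10
AWC = 0.1700 * 135 * 10

229.5000 mm


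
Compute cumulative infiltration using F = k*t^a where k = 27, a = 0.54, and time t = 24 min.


F = k * t^a = 27 * 24^0.54
F = 27 * 5.563064

150.2027 mm


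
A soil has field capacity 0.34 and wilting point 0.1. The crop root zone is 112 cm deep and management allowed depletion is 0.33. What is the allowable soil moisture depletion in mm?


SMD = (FC - PWP) * d * MAD * 10
SMD = (0.34 - 0.1) * 112 * 0.33 * 10
SMD = 0.2400 * 112 * 0.33 * 10

88.7040 mm


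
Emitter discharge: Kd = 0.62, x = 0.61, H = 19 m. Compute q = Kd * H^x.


q = Kd * H^x = 0.62 * 19^0.61 = 0.62 * 6.026147

3.7362 L/h


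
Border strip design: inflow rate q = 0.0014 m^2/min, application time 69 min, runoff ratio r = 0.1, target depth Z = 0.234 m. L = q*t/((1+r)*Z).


L = q*t/((1+r)*Z)
L = 0.0014*69/((1+0.1)*0.234)
L = 0.0966/0.2574

0.3753 m


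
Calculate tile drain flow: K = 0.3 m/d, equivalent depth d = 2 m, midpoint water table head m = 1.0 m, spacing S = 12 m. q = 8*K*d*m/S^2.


q = 8*K*d*m/S^2
q = 8*0.3*2*1.0/12^2
q = 4.8000 / 144

0.0333 m/d


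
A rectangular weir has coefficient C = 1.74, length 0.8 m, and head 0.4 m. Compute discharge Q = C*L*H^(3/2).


Q = C * L * H^(3/2) = 1.74 * 0.8 * 0.4^1.5 = 1.74 * 0.8 * 0.252982

0.3522 m^3/s


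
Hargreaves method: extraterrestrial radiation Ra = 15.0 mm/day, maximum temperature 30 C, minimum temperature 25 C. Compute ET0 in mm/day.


Tmean = (Tmax + Tmin)/2 = (30 + 25)/2 = 27.5
ET0 = 0.0023 * 15.0 * (27.5 + 17.8) * sqrt(30 - 25)
ET0 = 0.0023 * 15.0 * 45.3 * 2.236068

3.4946 mm/day


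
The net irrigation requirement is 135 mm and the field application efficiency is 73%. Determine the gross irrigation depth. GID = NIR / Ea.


Ea = 73% = 0.73
GID = NIR / Ea = 135 / 0.73 = 184.9315 mm

184.9315 mm


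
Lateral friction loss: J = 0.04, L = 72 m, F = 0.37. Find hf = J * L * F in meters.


hf = J * L * F = 0.04 * 72 * 0.37 = 1.0656 m

1.0656 m


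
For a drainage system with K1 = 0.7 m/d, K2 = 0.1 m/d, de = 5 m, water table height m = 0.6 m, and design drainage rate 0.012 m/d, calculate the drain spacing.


S^2 = 8*K2*de*m/q + 4*K1*m^2/q
S^2 = 8*0.1*5*0.6/0.012 + 4*0.7*0.6^2/0.012
S = sqrt(284.0000)

16.8523 m


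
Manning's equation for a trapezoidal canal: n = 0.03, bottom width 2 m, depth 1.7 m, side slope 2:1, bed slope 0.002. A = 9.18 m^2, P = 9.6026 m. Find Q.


R = A/P = 9.18/9.6026 = 0.955991
Q = (1/0.03) * 9.18 * 0.955991^(2/3) * 0.002^0.5

13.2802 m^3/s


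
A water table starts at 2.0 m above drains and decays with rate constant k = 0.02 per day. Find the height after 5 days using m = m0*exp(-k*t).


m = m0 * exp(-k*t)
m = 2.0 * exp(-0.02 * 5)
m = 2.0 * exp(-0.1000)

1.8097 m


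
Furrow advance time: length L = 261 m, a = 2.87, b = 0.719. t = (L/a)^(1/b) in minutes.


t = (L/a)^(1/b)
t = (261/2.87)^(1/0.719)
t = 90.940767^(1/0.719)

530.0072 min


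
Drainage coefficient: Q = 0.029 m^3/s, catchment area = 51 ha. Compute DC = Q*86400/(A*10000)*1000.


DC = Q * 86400 / (A * 10000) * 1000
DC = 0.029 * 86400 / (51 * 10000) * 1000
DC = 2505600.0000 / 510000

4.9129 mm/day


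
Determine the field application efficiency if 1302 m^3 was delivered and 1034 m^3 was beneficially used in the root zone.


Ea = V_root / V_field * 100 = 1034 / 1302 * 100 = 79.4163%

79.4163 %


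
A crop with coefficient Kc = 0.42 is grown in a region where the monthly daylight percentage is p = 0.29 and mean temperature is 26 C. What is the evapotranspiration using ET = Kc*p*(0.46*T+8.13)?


ET = Kc * p * (0.46*T + 8.13)
ET = 0.42 * 0.29 * (0.46*26 + 8.13)
ET = 0.42 * 0.29 * 20.0900

2.4470 mm/day


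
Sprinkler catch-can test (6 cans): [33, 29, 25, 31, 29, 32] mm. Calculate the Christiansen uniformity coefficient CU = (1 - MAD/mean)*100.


mean = 29.833333 mm
MAD = 2.166667 mm
CU = (1 - 2.166667/29.833333)*100

92.7374 %


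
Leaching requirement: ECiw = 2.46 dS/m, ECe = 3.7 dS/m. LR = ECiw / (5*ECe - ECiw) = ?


LR = ECiw / (5*ECe - ECiw)
LR = 2.46 / (5*3.7 - 2.46)
LR = 2.46 / 16.0400

0.1534


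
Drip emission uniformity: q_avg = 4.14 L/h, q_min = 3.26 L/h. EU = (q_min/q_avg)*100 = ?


EU = (q_min/q_avg)*100 = (3.26/4.14)*100 = 78.7440%

78.7440 %


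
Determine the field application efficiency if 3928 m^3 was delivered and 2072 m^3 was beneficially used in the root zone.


Ea = V_root / V_field * 100 = 2072 / 3928 * 100 = 52.7495%

52.7495 %


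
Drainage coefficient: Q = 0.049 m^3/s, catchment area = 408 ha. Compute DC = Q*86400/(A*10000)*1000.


DC = Q * 86400 / (A * 10000) * 1000
DC = 0.049 * 86400 / (408 * 10000) * 1000
DC = 4233600.0000 / 4080000

1.0376 mm/day


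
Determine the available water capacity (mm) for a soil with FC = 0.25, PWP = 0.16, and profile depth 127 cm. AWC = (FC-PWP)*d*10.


AWC = (FC - PWP) * d * 10
AWC = (0.25 - 0.16) * 127 * 10
AWC = 0.0900 * 127 * 10

114.3000 mm


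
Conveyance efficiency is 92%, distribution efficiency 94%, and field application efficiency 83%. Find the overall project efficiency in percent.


Ec = 0.92, Eb = 0.94, Ea = 0.83
E = 0.92 * 0.94 * 0.83 * 100 = 71.7784%

71.7784 %


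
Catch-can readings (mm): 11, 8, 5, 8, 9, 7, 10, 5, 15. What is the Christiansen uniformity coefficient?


mean = 8.666667 mm
MAD = 2.296296 mm
CU = (1 - 2.296296/8.666667)*100

73.5043 %


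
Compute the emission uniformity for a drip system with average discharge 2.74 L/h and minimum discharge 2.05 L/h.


EU = (q_min/q_avg)*100 = (2.05/2.74)*100 = 74.8175%

74.8175 %


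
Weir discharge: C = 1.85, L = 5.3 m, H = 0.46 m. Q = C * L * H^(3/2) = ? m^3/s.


Q = C * L * H^(3/2) = 1.85 * 5.3 * 0.46^1.5 = 1.85 * 5.3 * 0.311987

3.0590 m^3/s


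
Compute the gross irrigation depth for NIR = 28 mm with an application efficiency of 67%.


Ea = 67% = 0.67
GID = NIR / Ea = 28 / 0.67 = 41.7910 mm

41.7910 mm


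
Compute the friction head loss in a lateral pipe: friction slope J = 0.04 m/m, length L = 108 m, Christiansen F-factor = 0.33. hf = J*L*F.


hf = J * L * F = 0.04 * 108 * 0.33 = 1.4256 m

1.4256 m


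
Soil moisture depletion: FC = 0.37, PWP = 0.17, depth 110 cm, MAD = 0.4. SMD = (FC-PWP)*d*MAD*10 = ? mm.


SMD = (FC - PWP) * d * MAD * 10
SMD = (0.37 - 0.17) * 110 * 0.4 * 10
SMD = 0.2000 * 110 * 0.4 * 10

88.0000 mm


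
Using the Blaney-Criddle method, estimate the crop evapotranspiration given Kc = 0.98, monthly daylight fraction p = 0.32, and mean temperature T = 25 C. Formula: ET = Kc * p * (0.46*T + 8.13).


ET = Kc * p * (0.46*T + 8.13)
ET = 0.98 * 0.32 * (0.46*25 + 8.13)
ET = 0.98 * 0.32 * 19.6300

6.1560 mm/day


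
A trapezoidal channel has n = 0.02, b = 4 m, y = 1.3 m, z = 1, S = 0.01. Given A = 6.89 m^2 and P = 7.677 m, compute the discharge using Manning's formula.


R = A/P = 6.89/7.677 = 0.897486
Q = (1/0.02) * 6.89 * 0.897486^(2/3) * 0.01^0.5

32.0534 m^3/s


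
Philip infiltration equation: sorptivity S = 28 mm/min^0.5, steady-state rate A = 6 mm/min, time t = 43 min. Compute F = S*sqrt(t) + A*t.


F = S*sqrt(t) + A*t
F = 28*sqrt(43) + 6*43
F = 28*6.557439 + 258

441.6083 mm


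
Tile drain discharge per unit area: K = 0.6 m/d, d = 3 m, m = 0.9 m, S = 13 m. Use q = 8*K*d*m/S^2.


q = 8*K*d*m/S^2
q = 8*0.6*3*0.9/13^2
q = 12.9600 / 169

0.0767 m/d


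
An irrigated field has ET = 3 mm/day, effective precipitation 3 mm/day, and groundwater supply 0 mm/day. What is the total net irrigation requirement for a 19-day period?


Daily deficit = ET - Pe - GW = 3 - 3 - 0 = 0 mm/day
NIR = 0 * 19 = 0 mm

0 mm


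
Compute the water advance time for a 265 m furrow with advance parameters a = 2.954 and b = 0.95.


t = (L/a)^(1/b)
t = (265/2.954)^(1/0.95)
t = 89.708869^(1/0.95)

113.6622 min


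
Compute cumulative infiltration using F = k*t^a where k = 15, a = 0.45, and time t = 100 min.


F = k * t^a = 15 * 100^0.45
F = 15 * 7.943282

119.1492 mm


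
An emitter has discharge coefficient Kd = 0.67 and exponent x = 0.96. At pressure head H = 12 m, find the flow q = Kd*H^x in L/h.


q = Kd * H^x = 0.67 * 12^0.96 = 0.67 * 10.864606

7.2793 L/h


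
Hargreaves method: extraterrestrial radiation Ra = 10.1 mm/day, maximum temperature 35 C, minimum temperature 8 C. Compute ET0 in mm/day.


Tmean = (Tmax + Tmin)/2 = (35 + 8)/2 = 21.5
ET0 = 0.0023 * 10.1 * (21.5 + 17.8) * sqrt(35 - 8)
ET0 = 0.0023 * 10.1 * 39.3 * 5.196152

4.7438 mm/day


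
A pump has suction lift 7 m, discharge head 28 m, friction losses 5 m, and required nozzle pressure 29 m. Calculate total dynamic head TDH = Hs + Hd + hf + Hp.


TDH = Hs + Hd + hf + Hp = 7 + 28 + 5 + 29 = 69

69 m


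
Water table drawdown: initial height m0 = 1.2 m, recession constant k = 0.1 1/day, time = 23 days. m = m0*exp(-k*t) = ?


m = m0 * exp(-k*t)
m = 1.2 * exp(-0.1 * 23)
m = 1.2 * exp(-2.3000)

0.1203 m


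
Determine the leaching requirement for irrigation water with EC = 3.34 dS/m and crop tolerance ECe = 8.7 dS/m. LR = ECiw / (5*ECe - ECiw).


LR = ECiw / (5*ECe - ECiw)
LR = 3.34 / (5*8.7 - 3.34)
LR = 3.34 / 40.1600

0.0832


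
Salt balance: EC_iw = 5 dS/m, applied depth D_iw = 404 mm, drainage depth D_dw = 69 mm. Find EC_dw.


EC_dw = EC_iw * D_iw / D_dw
EC_dw = 5 * 404 / 69
EC_dw = 2020 / 69

29.2754 dS/m


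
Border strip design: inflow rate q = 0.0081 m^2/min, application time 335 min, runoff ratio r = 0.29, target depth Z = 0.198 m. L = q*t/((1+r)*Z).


L = q*t/((1+r)*Z)
L = 0.0081*335/((1+0.29)*0.198)
L = 2.7135/0.25542

10.6237 m


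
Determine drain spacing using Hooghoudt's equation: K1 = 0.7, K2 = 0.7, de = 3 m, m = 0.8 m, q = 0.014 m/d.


S^2 = 8*K2*de*m/q + 4*K1*m^2/q
S^2 = 8*0.7*3*0.8/0.014 + 4*0.7*0.8^2/0.014
S = sqrt(1088.0000)

32.9848 m


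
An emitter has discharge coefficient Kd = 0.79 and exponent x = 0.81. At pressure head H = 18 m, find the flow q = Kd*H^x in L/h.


q = Kd * H^x = 0.79 * 18^0.81 = 0.79 * 10.393713

8.2110 L/h


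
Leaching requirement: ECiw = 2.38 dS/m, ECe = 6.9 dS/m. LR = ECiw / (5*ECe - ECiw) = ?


LR = ECiw / (5*ECe - ECiw)
LR = 2.38 / (5*6.9 - 2.38)
LR = 2.38 / 32.1200

0.0741


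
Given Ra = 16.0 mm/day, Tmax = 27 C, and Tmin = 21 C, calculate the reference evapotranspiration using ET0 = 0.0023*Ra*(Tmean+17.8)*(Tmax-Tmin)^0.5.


Tmean = (Tmax + Tmin)/2 = (27 + 21)/2 = 24.0
ET0 = 0.0023 * 16.0 * (24.0 + 17.8) * sqrt(27 - 21)
ET0 = 0.0023 * 16.0 * 41.8 * 2.449490

3.7679 mm/day


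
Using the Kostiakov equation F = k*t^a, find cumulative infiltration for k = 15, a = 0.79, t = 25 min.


F = k * t^a = 15 * 25^0.79
F = 15 * 12.716647

190.7497 mm


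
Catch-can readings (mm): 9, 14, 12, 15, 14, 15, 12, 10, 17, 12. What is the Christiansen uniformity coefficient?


mean = 13.000000 mm
MAD = 2.000000 mm
CU = (1 - 2.000000/13.000000)*100

84.6154 %


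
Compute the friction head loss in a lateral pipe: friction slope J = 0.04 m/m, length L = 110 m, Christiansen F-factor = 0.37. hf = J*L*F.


hf = J * L * F = 0.04 * 110 * 0.37 = 1.6280 m

1.6280 m


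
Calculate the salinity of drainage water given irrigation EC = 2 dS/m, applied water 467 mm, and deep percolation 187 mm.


EC_dw = EC_iw * D_iw / D_dw
EC_dw = 2 * 467 / 187
EC_dw = 934 / 187

4.9947 dS/m


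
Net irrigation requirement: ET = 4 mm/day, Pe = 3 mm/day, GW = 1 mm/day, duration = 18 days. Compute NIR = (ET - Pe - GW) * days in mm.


Daily deficit = ET - Pe - GW = 4 - 3 - 1 = 0 mm/day
NIR = 0 * 18 = 0 mm

0 mm


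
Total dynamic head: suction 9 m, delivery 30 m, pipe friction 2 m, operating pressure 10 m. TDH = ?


TDH = Hs + Hd + hf + Hp = 9 + 30 + 2 + 10 = 51

51 m


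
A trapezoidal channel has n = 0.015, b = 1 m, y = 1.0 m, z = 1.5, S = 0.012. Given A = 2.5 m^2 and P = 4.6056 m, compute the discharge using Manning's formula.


R = A/P = 2.5/4.6056 = 0.542817
Q = (1/0.015) * 2.5 * 0.542817^(2/3) * 0.012^0.5

12.1490 m^3/s


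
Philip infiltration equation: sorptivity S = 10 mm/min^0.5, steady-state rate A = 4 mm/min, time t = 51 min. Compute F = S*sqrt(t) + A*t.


F = S*sqrt(t) + A*t
F = 10*sqrt(51) + 4*51
F = 10*7.141428 + 204

275.4143 mm


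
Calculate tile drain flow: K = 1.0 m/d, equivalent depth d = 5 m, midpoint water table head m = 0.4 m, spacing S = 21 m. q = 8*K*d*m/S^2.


q = 8*K*d*m/S^2
q = 8*1.0*5*0.4/21^2
q = 16.0000 / 441

0.0363 m/d


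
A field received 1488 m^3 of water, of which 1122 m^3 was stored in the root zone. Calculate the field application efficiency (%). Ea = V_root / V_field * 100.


Ea = V_root / V_field * 100 = 1122 / 1488 * 100 = 75.4032%

75.4032 %


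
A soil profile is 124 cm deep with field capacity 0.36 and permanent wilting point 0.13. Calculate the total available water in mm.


AWC = (FC - PWP) * d * 10
AWC = (0.36 - 0.13) * 124 * 10
AWC = 0.2300 * 124 * 10

285.2000 mm


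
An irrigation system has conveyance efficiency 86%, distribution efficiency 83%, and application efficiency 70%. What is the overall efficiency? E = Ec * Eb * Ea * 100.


Ec = 0.86, Eb = 0.83, Ea = 0.7
E = 0.86 * 0.83 * 0.7 * 100 = 49.9660%

49.9660 %


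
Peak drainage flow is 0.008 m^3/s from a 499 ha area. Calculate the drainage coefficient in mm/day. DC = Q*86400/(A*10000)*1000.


DC = Q * 86400 / (A * 10000) * 1000
DC = 0.008 * 86400 / (499 * 10000) * 1000
DC = 691200.0000 / 4990000

0.1385 mm/day


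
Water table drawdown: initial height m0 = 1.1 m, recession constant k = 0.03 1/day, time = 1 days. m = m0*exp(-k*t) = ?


m = m0 * exp(-k*t)
m = 1.1 * exp(-0.03 * 1)
m = 1.1 * exp(-0.0300)

1.0675 m


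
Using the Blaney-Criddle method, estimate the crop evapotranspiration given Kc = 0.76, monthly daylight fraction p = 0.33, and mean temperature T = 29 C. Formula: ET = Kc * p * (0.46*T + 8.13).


ET = Kc * p * (0.46*T + 8.13)
ET = 0.76 * 0.33 * (0.46*29 + 8.13)
ET = 0.76 * 0.33 * 21.4700

5.3847 mm/day


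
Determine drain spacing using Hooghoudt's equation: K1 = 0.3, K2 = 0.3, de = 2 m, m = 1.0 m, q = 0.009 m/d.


S^2 = 8*K2*de*m/q + 4*K1*m^2/q
S^2 = 8*0.3*2*1.0/0.009 + 4*0.3*1.0^2/0.009
S = sqrt(666.6667)

25.8199 m


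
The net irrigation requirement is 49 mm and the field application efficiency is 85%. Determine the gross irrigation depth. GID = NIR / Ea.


Ea = 85% = 0.85
GID = NIR / Ea = 49 / 0.85 = 57.6471 mm

57.6471 mm


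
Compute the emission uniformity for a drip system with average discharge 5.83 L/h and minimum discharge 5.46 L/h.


EU = (q_min/q_avg)*100 = (5.46/5.83)*100 = 93.6535%

93.6535 %


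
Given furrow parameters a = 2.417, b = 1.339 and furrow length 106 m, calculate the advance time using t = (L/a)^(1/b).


t = (L/a)^(1/b)
t = (106/2.417)^(1/1.339)
t = 43.856020^(1/1.339)

16.8388 min


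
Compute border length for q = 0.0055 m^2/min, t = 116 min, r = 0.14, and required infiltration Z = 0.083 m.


L = q*t/((1+r)*Z)
L = 0.0055*116/((1+0.14)*0.083)
L = 0.638/0.09462

6.7428 m


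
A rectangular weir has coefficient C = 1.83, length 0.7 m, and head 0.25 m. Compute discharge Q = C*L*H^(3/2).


Q = C * L * H^(3/2) = 1.83 * 0.7 * 0.25^1.5 = 1.83 * 0.7 * 0.125000

0.1601 m^3/s


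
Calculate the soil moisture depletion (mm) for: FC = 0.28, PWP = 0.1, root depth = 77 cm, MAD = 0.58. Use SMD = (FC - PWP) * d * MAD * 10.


SMD = (FC - PWP) * d * MAD * 10
SMD = (0.28 - 0.1) * 77 * 0.58 * 10
SMD = 0.1800 * 77 * 0.58 * 10

80.3880 mm


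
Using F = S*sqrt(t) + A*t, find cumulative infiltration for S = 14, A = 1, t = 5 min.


F = S*sqrt(t) + A*t
F = 14*sqrt(5) + 1*5
F = 14*2.236068 + 5

36.3050 mm


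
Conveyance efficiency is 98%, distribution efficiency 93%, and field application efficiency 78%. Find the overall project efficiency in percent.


Ec = 0.98, Eb = 0.93, Ea = 0.78
E = 0.98 * 0.93 * 0.78 * 100 = 71.0892%

71.0892 %


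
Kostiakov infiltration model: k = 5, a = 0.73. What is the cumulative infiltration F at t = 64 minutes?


F = k * t^a = 5 * 64^0.73
F = 5 * 20.821470

104.1074 mm


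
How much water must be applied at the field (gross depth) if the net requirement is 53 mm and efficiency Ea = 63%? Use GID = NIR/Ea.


Ea = 63% = 0.63
GID = NIR / Ea = 53 / 0.63 = 84.1270 mm

84.1270 mm


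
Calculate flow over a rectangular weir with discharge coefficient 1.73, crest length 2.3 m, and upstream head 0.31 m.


Q = C * L * H^(3/2) = 1.73 * 2.3 * 0.31^1.5 = 1.73 * 2.3 * 0.172601

0.6868 m^3/s


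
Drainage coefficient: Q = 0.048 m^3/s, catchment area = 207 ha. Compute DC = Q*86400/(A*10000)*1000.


DC = Q * 86400 / (A * 10000) * 1000
DC = 0.048 * 86400 / (207 * 10000) * 1000
DC = 4147200.0000 / 2070000

2.0035 mm/day


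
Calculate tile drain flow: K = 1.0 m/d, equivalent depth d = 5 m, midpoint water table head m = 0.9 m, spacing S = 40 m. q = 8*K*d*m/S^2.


q = 8*K*d*m/S^2
q = 8*1.0*5*0.9/40^2
q = 36.0000 / 1600

0.0225 m/d


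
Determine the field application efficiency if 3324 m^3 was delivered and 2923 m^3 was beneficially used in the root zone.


Ea = V_root / V_field * 100 = 2923 / 3324 * 100 = 87.9362%

87.9362 %


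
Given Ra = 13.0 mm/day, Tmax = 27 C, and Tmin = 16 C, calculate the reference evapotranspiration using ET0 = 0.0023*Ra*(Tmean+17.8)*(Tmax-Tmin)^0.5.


Tmean = (Tmax + Tmin)/2 = (27 + 16)/2 = 21.5
ET0 = 0.0023 * 13.0 * (21.5 + 17.8) * sqrt(27 - 16)
ET0 = 0.0023 * 13.0 * 39.3 * 3.316625

3.8973 mm/day


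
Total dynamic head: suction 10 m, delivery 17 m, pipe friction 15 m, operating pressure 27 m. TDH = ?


TDH = Hs + Hd + hf + Hp = 10 + 17 + 15 + 27 = 69

69 m


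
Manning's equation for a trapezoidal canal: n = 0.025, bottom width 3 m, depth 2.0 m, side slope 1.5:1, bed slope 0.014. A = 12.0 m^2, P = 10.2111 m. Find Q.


R = A/P = 12.0/10.2111 = 1.175192
Q = (1/0.025) * 12.0 * 1.175192^(2/3) * 0.014^0.5

63.2477 m^3/s


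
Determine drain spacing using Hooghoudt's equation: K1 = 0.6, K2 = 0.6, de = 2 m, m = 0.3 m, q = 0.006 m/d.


S^2 = 8*K2*de*m/q + 4*K1*m^2/q
S^2 = 8*0.6*2*0.3/0.006 + 4*0.6*0.3^2/0.006
S = sqrt(516.0000)

22.7156 m


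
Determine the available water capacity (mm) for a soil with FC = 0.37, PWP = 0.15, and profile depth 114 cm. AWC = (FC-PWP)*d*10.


AWC = (FC - PWP) * d * 10
AWC = (0.37 - 0.15) * 114 * 10
AWC = 0.2200 * 114 * 10

250.8000 mm


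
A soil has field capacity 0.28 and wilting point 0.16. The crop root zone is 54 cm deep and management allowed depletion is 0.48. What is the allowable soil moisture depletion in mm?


SMD = (FC - PWP) * d * MAD * 10
SMD = (0.28 - 0.16) * 54 * 0.48 * 10
SMD = 0.1200 * 54 * 0.48 * 10

31.1040 mm


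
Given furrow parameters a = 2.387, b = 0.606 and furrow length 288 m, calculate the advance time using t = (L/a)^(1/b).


t = (L/a)^(1/b)
t = (288/2.387)^(1/0.606)
t = 120.653540^(1/0.606)

2721.9779 min


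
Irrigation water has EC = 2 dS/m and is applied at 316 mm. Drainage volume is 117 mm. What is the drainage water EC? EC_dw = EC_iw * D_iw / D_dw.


EC_dw = EC_iw * D_iw / D_dw
EC_dw = 2 * 316 / 117
EC_dw = 632 / 117

5.4017 dS/m


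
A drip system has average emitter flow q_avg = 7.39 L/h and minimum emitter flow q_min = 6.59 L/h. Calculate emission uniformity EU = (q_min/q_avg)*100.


EU = (q_min/q_avg)*100 = (6.59/7.39)*100 = 89.1746%

89.1746 %


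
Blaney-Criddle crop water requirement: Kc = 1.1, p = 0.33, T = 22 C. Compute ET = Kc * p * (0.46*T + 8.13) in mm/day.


ET = Kc * p * (0.46*T + 8.13)
ET = 1.1 * 0.33 * (0.46*22 + 8.13)
ET = 1.1 * 0.33 * 18.2500

6.6248 mm/day


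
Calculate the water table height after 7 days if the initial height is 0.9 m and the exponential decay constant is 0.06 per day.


m = m0 * exp(-k*t)
m = 0.9 * exp(-0.06 * 7)
m = 0.9 * exp(-0.4200)

0.5913 m


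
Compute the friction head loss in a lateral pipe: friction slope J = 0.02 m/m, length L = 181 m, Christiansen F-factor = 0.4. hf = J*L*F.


hf = J * L * F = 0.02 * 181 * 0.4 = 1.4480 m

1.4480 m


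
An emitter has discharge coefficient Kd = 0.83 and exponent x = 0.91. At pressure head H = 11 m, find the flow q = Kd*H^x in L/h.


q = Kd * H^x = 0.83 * 11^0.91 = 0.83 * 8.864767

7.3578 L/h


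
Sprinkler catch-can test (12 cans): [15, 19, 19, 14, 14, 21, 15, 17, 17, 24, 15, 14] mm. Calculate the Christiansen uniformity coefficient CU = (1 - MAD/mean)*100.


mean = 17.000000 mm
MAD = 2.500000 mm
CU = (1 - 2.500000/17.000000)*100

85.2941 %


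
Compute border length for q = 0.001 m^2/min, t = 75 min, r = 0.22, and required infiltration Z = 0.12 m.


L = q*t/((1+r)*Z)
L = 0.001*75/((1+0.22)*0.12)
L = 0.075/0.1464

0.5123 m


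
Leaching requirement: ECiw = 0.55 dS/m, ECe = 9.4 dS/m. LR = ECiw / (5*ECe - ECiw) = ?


LR = ECiw / (5*ECe - ECiw)
LR = 0.55 / (5*9.4 - 0.55)
LR = 0.55 / 46.4500

0.0118


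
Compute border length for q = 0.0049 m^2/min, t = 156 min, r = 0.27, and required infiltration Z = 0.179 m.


L = q*t/((1+r)*Z)
L = 0.0049*156/((1+0.27)*0.179)
L = 0.7644/0.22733

3.3625 m


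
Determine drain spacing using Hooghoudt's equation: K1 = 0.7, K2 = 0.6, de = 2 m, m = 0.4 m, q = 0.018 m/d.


S^2 = 8*K2*de*m/q + 4*K1*m^2/q
S^2 = 8*0.6*2*0.4/0.018 + 4*0.7*0.4^2/0.018
S = sqrt(238.2222)

15.4344 m


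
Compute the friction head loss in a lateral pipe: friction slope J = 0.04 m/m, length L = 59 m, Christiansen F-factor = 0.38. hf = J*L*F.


hf = J * L * F = 0.04 * 59 * 0.38 = 0.8968 m

0.8968 m


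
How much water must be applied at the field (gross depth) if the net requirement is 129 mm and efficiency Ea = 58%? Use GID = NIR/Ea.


Ea = 58% = 0.58
GID = NIR / Ea = 129 / 0.58 = 222.4138 mm

222.4138 mm


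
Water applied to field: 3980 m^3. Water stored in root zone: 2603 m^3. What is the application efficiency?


Ea = V_root / V_field * 100 = 2603 / 3980 * 100 = 65.4020%

65.4020 %


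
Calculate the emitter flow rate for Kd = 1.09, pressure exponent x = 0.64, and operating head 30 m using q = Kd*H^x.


q = Kd * H^x = 1.09 * 30^0.64 = 1.09 * 8.817746

9.6113 L/h


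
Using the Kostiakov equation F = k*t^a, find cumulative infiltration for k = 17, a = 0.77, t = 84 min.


F = k * t^a = 17 * 84^0.77
F = 17 * 30.317616

515.3995 mm


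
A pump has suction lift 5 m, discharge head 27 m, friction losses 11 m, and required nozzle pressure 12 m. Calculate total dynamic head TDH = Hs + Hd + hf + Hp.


TDH = Hs + Hd + hf + Hp = 5 + 27 + 11 + 12 = 55

55 m


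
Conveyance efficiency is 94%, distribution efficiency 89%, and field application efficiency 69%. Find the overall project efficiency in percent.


Ec = 0.94, Eb = 0.89, Ea = 0.69
E = 0.94 * 0.89 * 0.69 * 100 = 57.7254%

57.7254 %


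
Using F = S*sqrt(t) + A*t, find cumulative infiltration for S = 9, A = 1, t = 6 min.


F = S*sqrt(t) + A*t
F = 9*sqrt(6) + 1*6
F = 9*2.449490 + 6

28.0454 mm


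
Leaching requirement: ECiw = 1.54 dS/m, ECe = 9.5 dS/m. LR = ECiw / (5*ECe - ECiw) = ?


LR = ECiw / (5*ECe - ECiw)
LR = 1.54 / (5*9.5 - 1.54)
LR = 1.54 / 45.9600

0.0335


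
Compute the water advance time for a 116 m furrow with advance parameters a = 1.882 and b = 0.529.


t = (L/a)^(1/b)
t = (116/1.882)^(1/0.529)
t = 61.636557^(1/0.529)

2417.8947 min


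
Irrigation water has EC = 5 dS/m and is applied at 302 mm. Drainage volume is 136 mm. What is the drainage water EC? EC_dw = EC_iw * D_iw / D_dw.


EC_dw = EC_iw * D_iw / D_dw
EC_dw = 5 * 302 / 136
EC_dw = 1510 / 136

11.1029 dS/m


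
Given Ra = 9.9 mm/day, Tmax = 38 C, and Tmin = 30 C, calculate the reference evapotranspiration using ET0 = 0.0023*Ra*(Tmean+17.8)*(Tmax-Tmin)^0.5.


Tmean = (Tmax + Tmin)/2 = (38 + 30)/2 = 34.0
ET0 = 0.0023 * 9.9 * (34.0 + 17.8) * sqrt(38 - 30)
ET0 = 0.0023 * 9.9 * 51.8 * 2.828427

3.3361 mm/day


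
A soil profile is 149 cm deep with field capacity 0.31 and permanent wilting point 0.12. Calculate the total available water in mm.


AWC = (FC - PWP) * d * 10
AWC = (0.31 - 0.12) * 149 * 10
AWC = 0.1900 * 149 * 10

283.1000 mm


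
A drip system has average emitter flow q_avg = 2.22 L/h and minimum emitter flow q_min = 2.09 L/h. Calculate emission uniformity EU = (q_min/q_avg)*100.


EU = (q_min/q_avg)*100 = (2.09/2.22)*100 = 94.1441%

94.1441 %


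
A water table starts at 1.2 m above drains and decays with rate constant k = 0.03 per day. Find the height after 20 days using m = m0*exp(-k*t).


m = m0 * exp(-k*t)
m = 1.2 * exp(-0.03 * 20)
m = 1.2 * exp(-0.6000)

0.6586 m


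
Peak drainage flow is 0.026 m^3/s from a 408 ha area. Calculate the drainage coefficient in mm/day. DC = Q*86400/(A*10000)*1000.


DC = Q * 86400 / (A * 10000) * 1000
DC = 0.026 * 86400 / (408 * 10000) * 1000
DC = 2246400.0000 / 4080000

0.5506 mm/day


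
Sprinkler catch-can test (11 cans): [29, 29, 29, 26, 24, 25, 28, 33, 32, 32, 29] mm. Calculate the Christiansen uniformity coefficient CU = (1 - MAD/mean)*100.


mean = 28.727273 mm
MAD = 2.165289 mm
CU = (1 - 2.165289/28.727273)*100

92.4626 %


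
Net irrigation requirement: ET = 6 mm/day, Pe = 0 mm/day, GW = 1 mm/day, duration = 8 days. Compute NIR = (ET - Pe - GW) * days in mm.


Daily deficit = ET - Pe - GW = 6 - 0 - 1 = 5 mm/day
NIR = 5 * 8 = 40 mm

40.0000 mm


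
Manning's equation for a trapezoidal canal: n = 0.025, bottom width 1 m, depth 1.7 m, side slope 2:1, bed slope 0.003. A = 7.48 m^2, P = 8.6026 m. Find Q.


R = A/P = 7.48/8.6026 = 0.869505
Q = (1/0.025) * 7.48 * 0.869505^(2/3) * 0.003^0.5

14.9292 m^3/s


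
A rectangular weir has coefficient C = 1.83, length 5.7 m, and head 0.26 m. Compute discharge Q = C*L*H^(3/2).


Q = C * L * H^(3/2) = 1.83 * 5.7 * 0.26^1.5 = 1.83 * 5.7 * 0.132575

1.3829 m^3/s


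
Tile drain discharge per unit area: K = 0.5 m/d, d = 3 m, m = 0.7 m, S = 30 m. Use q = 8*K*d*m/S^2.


q = 8*K*d*m/S^2
q = 8*0.5*3*0.7/30^2
q = 8.4000 / 900

0.0093 m/d


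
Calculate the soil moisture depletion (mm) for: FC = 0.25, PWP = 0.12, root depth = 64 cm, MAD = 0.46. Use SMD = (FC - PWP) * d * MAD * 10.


SMD = (FC - PWP) * d * MAD * 10
SMD = (0.25 - 0.12) * 64 * 0.46 * 10
SMD = 0.1300 * 64 * 0.46 * 10

38.2720 mm


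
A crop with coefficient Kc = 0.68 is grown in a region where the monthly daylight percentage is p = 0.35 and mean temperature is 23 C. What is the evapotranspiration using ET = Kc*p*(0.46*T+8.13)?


ET = Kc * p * (0.46*T + 8.13)
ET = 0.68 * 0.35 * (0.46*23 + 8.13)
ET = 0.68 * 0.35 * 18.7100

4.4530 mm/day


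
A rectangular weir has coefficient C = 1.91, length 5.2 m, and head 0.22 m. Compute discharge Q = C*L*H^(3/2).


Q = C * L * H^(3/2) = 1.91 * 5.2 * 0.22^1.5 = 1.91 * 5.2 * 0.103189

1.0249 m^3/s


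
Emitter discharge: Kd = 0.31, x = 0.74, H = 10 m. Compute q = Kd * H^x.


q = Kd * H^x = 0.31 * 10^0.74 = 0.31 * 5.495409

1.7036 L/h


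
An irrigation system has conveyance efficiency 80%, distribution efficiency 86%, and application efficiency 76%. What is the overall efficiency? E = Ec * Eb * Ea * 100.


Ec = 0.8, Eb = 0.86, Ea = 0.76
E = 0.8 * 0.86 * 0.76 * 100 = 52.2880%

52.2880 %


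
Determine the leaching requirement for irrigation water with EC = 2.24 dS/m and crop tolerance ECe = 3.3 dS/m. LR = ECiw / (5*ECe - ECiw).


LR = ECiw / (5*ECe - ECiw)
LR = 2.24 / (5*3.3 - 2.24)
LR = 2.24 / 14.2600

0.1571


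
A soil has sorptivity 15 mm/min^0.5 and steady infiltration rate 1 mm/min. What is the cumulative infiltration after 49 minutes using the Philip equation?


F = S*sqrt(t) + A*t
F = 15*sqrt(49) + 1*49
F = 15*7.000000 + 49

154.0000 mm


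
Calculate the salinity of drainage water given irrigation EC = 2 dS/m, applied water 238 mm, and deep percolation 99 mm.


EC_dw = EC_iw * D_iw / D_dw
EC_dw = 2 * 238 / 99
EC_dw = 476 / 99

4.8081 dS/m


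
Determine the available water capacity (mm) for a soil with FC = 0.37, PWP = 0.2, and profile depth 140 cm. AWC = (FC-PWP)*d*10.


AWC = (FC - PWP) * d * 10
AWC = (0.37 - 0.2) * 140 * 10
AWC = 0.1700 * 140 * 10

238.0000 mm


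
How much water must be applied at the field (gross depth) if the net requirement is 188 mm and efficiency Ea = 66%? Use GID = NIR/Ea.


Ea = 66% = 0.66
GID = NIR / Ea = 188 / 0.66 = 284.8485 mm

284.8485 mm


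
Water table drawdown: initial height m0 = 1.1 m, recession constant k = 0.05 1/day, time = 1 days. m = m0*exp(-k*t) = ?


m = m0 * exp(-k*t)
m = 1.1 * exp(-0.05 * 1)
m = 1.1 * exp(-0.0500)

1.0464 m


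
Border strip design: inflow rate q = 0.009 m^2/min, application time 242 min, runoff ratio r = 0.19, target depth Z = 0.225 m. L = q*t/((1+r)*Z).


L = q*t/((1+r)*Z)
L = 0.009*242/((1+0.19)*0.225)
L = 2.178/0.26775

8.1345 m


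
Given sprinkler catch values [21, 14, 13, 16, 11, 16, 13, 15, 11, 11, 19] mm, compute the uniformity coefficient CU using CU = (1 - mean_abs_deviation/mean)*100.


mean = 14.545455 mm
MAD = 2.595041 mm
CU = (1 - 2.595041/14.545455)*100

82.1591 %


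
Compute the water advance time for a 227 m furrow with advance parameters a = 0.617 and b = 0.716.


t = (L/a)^(1/b)
t = (227/0.617)^(1/0.716)
t = 367.909238^(1/0.716)

3832.0990 min


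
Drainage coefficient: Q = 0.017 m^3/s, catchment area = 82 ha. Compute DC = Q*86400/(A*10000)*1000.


DC = Q * 86400 / (A * 10000) * 1000
DC = 0.017 * 86400 / (82 * 10000) * 1000
DC = 1468800.0000 / 820000

1.7912 mm/day


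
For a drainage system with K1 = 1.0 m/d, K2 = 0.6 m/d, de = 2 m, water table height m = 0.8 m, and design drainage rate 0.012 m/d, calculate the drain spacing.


S^2 = 8*K2*de*m/q + 4*K1*m^2/q
S^2 = 8*0.6*2*0.8/0.012 + 4*1.0*0.8^2/0.012
S = sqrt(853.3333)

29.2119 m


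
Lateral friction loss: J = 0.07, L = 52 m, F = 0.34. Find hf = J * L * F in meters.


hf = J * L * F = 0.07 * 52 * 0.34 = 1.2376 m

1.2376 m


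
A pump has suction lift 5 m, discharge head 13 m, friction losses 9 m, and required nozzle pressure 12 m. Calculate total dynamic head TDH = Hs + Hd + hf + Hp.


TDH = Hs + Hd + hf + Hp = 5 + 13 + 9 + 12 = 39

39 m


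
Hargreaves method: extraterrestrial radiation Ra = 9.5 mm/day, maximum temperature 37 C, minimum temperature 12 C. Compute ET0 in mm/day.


Tmean = (Tmax + Tmin)/2 = (37 + 12)/2 = 24.5
ET0 = 0.0023 * 9.5 * (24.5 + 17.8) * sqrt(37 - 12)
ET0 = 0.0023 * 9.5 * 42.3 * 5.000000

4.6213 mm/day


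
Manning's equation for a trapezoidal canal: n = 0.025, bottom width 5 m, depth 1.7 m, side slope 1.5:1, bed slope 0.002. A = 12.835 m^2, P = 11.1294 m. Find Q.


R = A/P = 12.835/11.1294 = 1.153252
Q = (1/0.025) * 12.835 * 1.153252^(2/3) * 0.002^0.5

25.2496 m^3/s


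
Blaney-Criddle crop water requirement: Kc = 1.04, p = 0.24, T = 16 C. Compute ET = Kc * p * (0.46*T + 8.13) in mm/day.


ET = Kc * p * (0.46*T + 8.13)
ET = 1.04 * 0.24 * (0.46*16 + 8.13)
ET = 1.04 * 0.24 * 15.4900

3.8663 mm/day


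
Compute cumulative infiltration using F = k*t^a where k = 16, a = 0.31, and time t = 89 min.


F = k * t^a = 16 * 89^0.31
F = 16 * 4.020785

64.3326 mm


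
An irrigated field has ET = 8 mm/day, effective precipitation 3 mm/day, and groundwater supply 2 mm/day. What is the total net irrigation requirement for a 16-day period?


Daily deficit = ET - Pe - GW = 8 - 3 - 2 = 3 mm/day
NIR = 3 * 16 = 48 mm

48.0000 mm


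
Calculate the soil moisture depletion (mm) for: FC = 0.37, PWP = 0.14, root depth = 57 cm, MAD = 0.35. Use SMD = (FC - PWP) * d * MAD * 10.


SMD = (FC - PWP) * d * MAD * 10
SMD = (0.37 - 0.14) * 57 * 0.35 * 10
SMD = 0.2300 * 57 * 0.35 * 10

45.8850 mm


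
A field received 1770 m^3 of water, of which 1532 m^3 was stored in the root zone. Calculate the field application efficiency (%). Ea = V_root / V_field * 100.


Ea = V_root / V_field * 100 = 1532 / 1770 * 100 = 86.5537%

86.5537 %


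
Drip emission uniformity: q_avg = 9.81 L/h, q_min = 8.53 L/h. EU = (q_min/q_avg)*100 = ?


EU = (q_min/q_avg)*100 = (8.53/9.81)*100 = 86.9521%

86.9521 %


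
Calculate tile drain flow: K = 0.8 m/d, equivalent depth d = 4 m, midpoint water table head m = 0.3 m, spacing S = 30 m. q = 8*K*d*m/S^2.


q = 8*K*d*m/S^2
q = 8*0.8*4*0.3/30^2
q = 7.6800 / 900

0.0085 m/d


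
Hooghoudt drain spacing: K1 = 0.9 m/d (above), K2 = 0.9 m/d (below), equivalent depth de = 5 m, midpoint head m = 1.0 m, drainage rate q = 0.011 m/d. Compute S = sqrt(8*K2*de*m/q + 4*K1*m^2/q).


S^2 = 8*K2*de*m/q + 4*K1*m^2/q
S^2 = 8*0.9*5*1.0/0.011 + 4*0.9*1.0^2/0.011
S = sqrt(3600.0000)

60.0000 m


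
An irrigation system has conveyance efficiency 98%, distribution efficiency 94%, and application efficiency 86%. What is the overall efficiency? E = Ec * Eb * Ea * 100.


Ec = 0.98, Eb = 0.94, Ea = 0.86
E = 0.98 * 0.94 * 0.86 * 100 = 79.2232%

79.2232 %


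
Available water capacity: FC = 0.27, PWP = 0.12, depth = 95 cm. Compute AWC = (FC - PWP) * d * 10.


AWC = (FC - PWP) * d * 10
AWC = (0.27 - 0.12) * 95 * 10
AWC = 0.1500 * 95 * 10

142.5000 mm


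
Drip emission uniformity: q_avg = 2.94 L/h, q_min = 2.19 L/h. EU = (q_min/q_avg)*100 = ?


EU = (q_min/q_avg)*100 = (2.19/2.94)*100 = 74.4898%

74.4898 %


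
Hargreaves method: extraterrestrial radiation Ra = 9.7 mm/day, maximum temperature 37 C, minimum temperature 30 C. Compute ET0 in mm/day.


Tmean = (Tmax + Tmin)/2 = (37 + 30)/2 = 33.5
ET0 = 0.0023 * 9.7 * (33.5 + 17.8) * sqrt(37 - 30)
ET0 = 0.0023 * 9.7 * 51.3 * 2.645751

3.0281 mm/day


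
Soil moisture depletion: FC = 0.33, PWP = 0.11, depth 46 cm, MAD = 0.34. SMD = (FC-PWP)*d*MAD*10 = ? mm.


SMD = (FC - PWP) * d * MAD * 10
SMD = (0.33 - 0.11) * 46 * 0.34 * 10
SMD = 0.2200 * 46 * 0.34 * 10

34.4080 mm


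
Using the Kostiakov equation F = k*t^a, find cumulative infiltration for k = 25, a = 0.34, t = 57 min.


F = k * t^a = 25 * 57^0.34
F = 25 * 3.953643

98.8411 mm


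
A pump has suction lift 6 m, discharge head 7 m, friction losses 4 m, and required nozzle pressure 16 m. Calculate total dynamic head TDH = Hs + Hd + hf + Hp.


TDH = Hs + Hd + hf + Hp = 6 + 7 + 4 + 16 = 33

33 m


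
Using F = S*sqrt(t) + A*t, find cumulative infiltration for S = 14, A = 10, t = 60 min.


F = S*sqrt(t) + A*t
F = 14*sqrt(60) + 10*60
F = 14*7.745967 + 600

708.4435 mm


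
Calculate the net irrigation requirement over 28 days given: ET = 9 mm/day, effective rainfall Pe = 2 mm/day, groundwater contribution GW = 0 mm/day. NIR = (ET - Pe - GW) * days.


Daily deficit = ET - Pe - GW = 9 - 2 - 0 = 7 mm/day
NIR = 7 * 28 = 196 mm

196.0000 mm
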